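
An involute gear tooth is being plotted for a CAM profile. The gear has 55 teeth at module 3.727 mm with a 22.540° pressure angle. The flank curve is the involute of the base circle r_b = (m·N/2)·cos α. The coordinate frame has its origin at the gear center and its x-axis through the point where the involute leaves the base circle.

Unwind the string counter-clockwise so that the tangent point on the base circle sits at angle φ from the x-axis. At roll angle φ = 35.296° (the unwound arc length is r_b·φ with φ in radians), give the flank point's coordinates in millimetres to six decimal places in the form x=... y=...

x=110.956889 y=7.100639

pitch radius r_p = m·N/2 = 3.727·55/2 = 102.492500
base radius r_b = r_p·cos α = 102.492500·cos 22.540° = 94.663318
roll angle φ = 35.296° = 0.61603141 rad
x = r_b·(cos φ + φ·sin φ) = 94.663318·(0.81617793 + 0.61603141·0.57780065) = 110.956889
y = r_b·(sin φ − φ·cos φ) = 94.663318·(0.57780065 − 0.61603141·0.81617793) = 7.100639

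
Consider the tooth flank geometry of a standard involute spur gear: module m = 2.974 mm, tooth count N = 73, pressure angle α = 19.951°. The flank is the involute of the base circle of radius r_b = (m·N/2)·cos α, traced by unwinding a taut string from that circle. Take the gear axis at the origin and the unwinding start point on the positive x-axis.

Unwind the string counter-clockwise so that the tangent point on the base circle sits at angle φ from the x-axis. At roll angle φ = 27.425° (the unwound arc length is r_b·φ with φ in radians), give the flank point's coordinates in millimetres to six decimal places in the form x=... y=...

x=113.064119 y=3.645209

pitch radius r_p = m·N/2 = 2.974·73/2 = 108.551000
base radius r_b = r_p·cos α = 108.551000·cos 19.951° = 102.036287
roll angle φ = 27.425° = 0.47865655 rad
x = r_b·(cos φ + φ·sin φ) = 102.036287·(0.88761450 + 0.47865655·0.46058712) = 113.064119
y = r_b·(sin φ − φ·cos φ) = 102.036287·(0.46058712 − 0.47865655·0.88761450) = 3.645209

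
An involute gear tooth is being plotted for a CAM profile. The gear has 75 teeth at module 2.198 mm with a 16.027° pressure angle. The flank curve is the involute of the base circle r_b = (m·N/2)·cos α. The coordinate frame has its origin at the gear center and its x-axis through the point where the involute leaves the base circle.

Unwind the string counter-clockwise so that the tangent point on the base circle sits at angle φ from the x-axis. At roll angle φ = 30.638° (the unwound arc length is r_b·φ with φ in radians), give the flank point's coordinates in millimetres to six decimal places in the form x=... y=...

pitch radius r_p = m·N/2 = 2.198·75/2 = 82.425000
base radius r_b = r_p·cos α = 82.425000·cos 16.027° = 79.221280
roll angle φ = 30.638° = 0.53473398 rad
x = r_b·(cos φ + φ·sin φ) = 79.221280·(0.86040423 + 0.53473398·0.50961217) = 89.750673
y = r_b·(sin φ − φ·cos φ) = 79.221280·(0.50961217 − 0.53473398·0.86040423) = 3.923418

x=89.750673 y=3.923418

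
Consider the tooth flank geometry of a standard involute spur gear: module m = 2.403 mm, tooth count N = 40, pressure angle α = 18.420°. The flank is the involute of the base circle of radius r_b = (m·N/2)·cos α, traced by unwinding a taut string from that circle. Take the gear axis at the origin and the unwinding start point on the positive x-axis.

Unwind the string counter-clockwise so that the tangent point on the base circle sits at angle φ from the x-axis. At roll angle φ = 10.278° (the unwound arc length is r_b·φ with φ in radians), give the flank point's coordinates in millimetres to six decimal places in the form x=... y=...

x=46.325434 y=0.087454

pitch radius r_p = m·N/2 = 2.403·40/2 = 48.060000
base radius r_b = r_p·cos α = 48.060000·cos 18.420° = 45.597683
roll angle φ = 10.278° = 0.17938494 rad
x = r_b·(cos φ + φ·sin φ) = 45.597683·(0.98395362 + 0.17938494·0.17842442) = 46.325434
y = r_b·(sin φ − φ·cos φ) = 45.597683·(0.17842442 − 0.17938494·0.98395362) = 0.087454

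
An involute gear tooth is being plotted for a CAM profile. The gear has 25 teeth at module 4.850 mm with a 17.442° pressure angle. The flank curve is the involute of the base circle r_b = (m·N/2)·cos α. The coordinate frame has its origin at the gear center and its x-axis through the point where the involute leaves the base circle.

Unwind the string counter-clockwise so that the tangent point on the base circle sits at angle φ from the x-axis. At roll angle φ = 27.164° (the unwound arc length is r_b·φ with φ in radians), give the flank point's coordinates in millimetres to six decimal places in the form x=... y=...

pitch radius r_p = m·N/2 = 4.850·25/2 = 60.625000
base radius r_b = r_p·cos α = 60.625000·cos 17.442° = 57.837515
roll angle φ = 27.164° = 0.47410124 rad
x = r_b·(cos φ + φ·sin φ) = 57.837515·(0.88970340 + 0.47410124·0.45653900) = 63.976915
y = r_b·(sin φ − φ·cos φ) = 57.837515·(0.45653900 − 0.47410124·0.88970340) = 2.008669

x=63.976915 y=2.008669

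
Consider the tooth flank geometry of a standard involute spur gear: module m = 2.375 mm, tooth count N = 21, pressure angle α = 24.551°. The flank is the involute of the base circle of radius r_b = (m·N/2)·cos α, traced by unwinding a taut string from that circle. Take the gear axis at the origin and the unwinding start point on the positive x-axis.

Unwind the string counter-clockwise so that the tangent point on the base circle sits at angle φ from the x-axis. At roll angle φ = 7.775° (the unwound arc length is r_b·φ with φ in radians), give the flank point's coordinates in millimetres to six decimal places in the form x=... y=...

pitch radius r_p = m·N/2 = 2.375·21/2 = 24.937500
base radius r_b = r_p·cos α = 24.937500·cos 24.551° = 22.682945
roll angle φ = 7.775° = 0.13569935 rad
x = r_b·(cos φ + φ·sin φ) = 22.682945·(0.99080696 + 0.13569935·0.13528326) = 22.890830
y = r_b·(sin φ − φ·cos φ) = 22.682945·(0.13528326 − 0.13569935·0.99080696) = 0.018859

x=22.890830 y=0.018859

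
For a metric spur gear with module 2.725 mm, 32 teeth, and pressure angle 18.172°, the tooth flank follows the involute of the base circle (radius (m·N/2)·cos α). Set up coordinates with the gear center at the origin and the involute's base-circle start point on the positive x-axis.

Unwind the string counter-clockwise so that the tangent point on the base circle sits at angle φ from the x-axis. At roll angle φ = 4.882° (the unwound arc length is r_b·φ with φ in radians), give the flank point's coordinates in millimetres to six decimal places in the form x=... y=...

x=41.575538 y=0.008536

pitch radius r_p = m·N/2 = 2.725·32/2 = 43.600000
base radius r_b = r_p·cos α = 43.600000·cos 18.172° = 41.425431
roll angle φ = 4.882° = 0.08520697 rad
x = r_b·(cos φ + φ·sin φ) = 41.425431·(0.99637208 + 0.08520697·0.08510391) = 41.575538
y = r_b·(sin φ − φ·cos φ) = 41.425431·(0.08510391 − 0.08520697·0.99637208) = 0.008536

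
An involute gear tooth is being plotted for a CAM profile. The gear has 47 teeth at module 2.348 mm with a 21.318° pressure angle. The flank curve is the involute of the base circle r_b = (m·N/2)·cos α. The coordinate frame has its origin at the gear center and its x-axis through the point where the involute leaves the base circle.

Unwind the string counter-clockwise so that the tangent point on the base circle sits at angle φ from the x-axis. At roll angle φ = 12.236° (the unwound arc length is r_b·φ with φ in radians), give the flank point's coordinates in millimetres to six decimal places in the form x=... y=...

pitch radius r_p = m·N/2 = 2.348·47/2 = 55.178000
base radius r_b = r_p·cos α = 55.178000·cos 21.318° = 51.402559
roll angle φ = 12.236° = 0.21355849 rad
x = r_b·(cos φ + φ·sin φ) = 51.402559·(0.97728292 + 0.21355849·0.21193888) = 52.561392
y = r_b·(sin φ − φ·cos φ) = 51.402559·(0.21193888 − 0.21355849·0.97728292) = 0.166124

x=52.561392 y=0.166124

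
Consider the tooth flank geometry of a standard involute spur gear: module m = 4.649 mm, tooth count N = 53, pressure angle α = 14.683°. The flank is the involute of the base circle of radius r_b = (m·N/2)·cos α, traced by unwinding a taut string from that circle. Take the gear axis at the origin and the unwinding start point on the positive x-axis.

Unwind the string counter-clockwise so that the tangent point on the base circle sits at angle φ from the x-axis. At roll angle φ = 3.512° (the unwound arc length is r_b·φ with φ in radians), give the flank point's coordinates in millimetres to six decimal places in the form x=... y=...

x=119.398879 y=0.009145

pitch radius r_p = m·N/2 = 4.649·53/2 = 123.198500
base radius r_b = r_p·cos α = 123.198500·cos 14.683° = 119.175207
roll angle φ = 3.512° = 0.06129596 rad
x = r_b·(cos φ + φ·sin φ) = 119.175207·(0.99812199 + 0.06129596·0.06125759) = 119.398879
y = r_b·(sin φ − φ·cos φ) = 119.175207·(0.06125759 − 0.06129596·0.99812199) = 0.009145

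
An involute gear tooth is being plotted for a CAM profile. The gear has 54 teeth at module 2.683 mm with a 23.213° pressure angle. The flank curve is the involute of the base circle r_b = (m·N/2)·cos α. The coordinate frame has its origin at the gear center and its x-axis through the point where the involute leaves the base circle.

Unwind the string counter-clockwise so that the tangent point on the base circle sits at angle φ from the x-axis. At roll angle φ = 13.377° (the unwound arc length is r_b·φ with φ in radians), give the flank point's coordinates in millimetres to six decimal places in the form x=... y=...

pitch radius r_p = m·N/2 = 2.683·54/2 = 72.441000
base radius r_b = r_p·cos α = 72.441000·cos 23.213° = 66.576606
roll angle φ = 13.377° = 0.23347269 rad
x = r_b·(cos φ + φ·sin φ) = 66.576606·(0.97286883 + 0.23347269·0.23135739) = 68.366483
y = r_b·(sin φ − φ·cos φ) = 66.576606·(0.23135739 − 0.23347269·0.97286883) = 0.280892

x=68.366483 y=0.280892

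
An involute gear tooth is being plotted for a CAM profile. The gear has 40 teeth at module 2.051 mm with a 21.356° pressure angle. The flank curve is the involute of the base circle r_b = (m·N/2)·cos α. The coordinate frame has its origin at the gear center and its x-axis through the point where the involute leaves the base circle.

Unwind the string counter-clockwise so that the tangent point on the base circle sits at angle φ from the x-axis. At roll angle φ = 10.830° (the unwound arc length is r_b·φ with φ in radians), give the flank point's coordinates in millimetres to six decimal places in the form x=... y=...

x=38.879779 y=0.085693

pitch radius r_p = m·N/2 = 2.051·40/2 = 41.020000
base radius r_b = r_p·cos α = 41.020000·cos 21.356° = 38.203392
roll angle φ = 10.830° = 0.18901916 rad
x = r_b·(cos φ + φ·sin φ) = 38.203392·(0.98218900 + 0.18901916·0.18789561) = 38.879779
y = r_b·(sin φ − φ·cos φ) = 38.203392·(0.18789561 − 0.18901916·0.98218900) = 0.085693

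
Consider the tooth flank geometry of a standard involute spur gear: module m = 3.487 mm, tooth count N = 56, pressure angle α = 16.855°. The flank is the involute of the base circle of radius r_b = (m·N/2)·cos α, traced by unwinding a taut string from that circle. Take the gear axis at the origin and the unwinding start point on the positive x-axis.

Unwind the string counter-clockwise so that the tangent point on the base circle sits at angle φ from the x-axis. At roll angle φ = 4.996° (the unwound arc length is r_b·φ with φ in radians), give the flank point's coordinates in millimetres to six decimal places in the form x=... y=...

pitch radius r_p = m·N/2 = 3.487·56/2 = 97.636000
base radius r_b = r_p·cos α = 97.636000·cos 16.855° = 93.441714
roll angle φ = 4.996° = 0.08719665 rad
x = r_b·(cos φ + φ·sin φ) = 93.441714·(0.99620078 + 0.08719665·0.08708620) = 93.796270
y = r_b·(sin φ − φ·cos φ) = 93.441714·(0.08708620 − 0.08719665·0.99620078) = 0.020634

x=93.796270 y=0.020634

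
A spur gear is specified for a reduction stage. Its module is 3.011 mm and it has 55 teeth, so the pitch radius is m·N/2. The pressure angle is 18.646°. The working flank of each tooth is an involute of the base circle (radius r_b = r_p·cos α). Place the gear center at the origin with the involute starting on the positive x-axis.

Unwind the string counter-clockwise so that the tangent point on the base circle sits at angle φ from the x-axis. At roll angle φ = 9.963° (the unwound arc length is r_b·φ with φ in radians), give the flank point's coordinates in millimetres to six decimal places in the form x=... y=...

x=79.633546 y=0.137087

pitch radius r_p = m·N/2 = 3.011·55/2 = 82.802500
base radius r_b = r_p·cos α = 82.802500·cos 18.646° = 78.456365
roll angle φ = 9.963° = 0.17388715 rad
x = r_b·(cos φ + φ·sin φ) = 78.456365·(0.98491968 + 0.17388715·0.17301218) = 79.633546
y = r_b·(sin φ − φ·cos φ) = 78.456365·(0.17301218 − 0.17388715·0.98491968) = 0.137087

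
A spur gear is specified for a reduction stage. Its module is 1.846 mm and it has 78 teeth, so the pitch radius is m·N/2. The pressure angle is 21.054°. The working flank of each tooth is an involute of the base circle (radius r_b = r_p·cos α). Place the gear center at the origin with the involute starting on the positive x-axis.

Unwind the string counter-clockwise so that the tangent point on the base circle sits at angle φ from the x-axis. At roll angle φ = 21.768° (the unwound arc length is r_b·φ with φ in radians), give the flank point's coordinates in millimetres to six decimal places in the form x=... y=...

x=71.863266 y=1.210530

pitch radius r_p = m·N/2 = 1.846·78/2 = 71.994000
base radius r_b = r_p·cos α = 71.994000·cos 21.054° = 67.187843
roll angle φ = 21.768° = 0.37992327 rad
x = r_b·(cos φ + φ·sin φ) = 67.187843·(0.92869309 + 0.37992327·0.37084921) = 71.863266
y = r_b·(sin φ − φ·cos φ) = 67.187843·(0.37084921 − 0.37992327·0.92869309) = 1.210530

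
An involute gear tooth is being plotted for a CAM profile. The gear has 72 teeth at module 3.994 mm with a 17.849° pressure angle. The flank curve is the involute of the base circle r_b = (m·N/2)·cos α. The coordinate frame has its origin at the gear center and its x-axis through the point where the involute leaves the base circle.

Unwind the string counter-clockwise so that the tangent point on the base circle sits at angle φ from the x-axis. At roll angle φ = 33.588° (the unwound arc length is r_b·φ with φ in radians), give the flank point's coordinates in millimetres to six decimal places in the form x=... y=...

pitch radius r_p = m·N/2 = 3.994·72/2 = 143.784000
base radius r_b = r_p·cos α = 143.784000·cos 17.849° = 136.863333
roll angle φ = 33.588° = 0.58622119 rad
x = r_b·(cos φ + φ·sin φ) = 136.863333·(0.83303712 + 0.58622119·0.55321709) = 158.398053
y = r_b·(sin φ − φ·cos φ) = 136.863333·(0.55321709 − 0.58622119·0.83303712) = 8.878745

x=158.398053 y=8.878745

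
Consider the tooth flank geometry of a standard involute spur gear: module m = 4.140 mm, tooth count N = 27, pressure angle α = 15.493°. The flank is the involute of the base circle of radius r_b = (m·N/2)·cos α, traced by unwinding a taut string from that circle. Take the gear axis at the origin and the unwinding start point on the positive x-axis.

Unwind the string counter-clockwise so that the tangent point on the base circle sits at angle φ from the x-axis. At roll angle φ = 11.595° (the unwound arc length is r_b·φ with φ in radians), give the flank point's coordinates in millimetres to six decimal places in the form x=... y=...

pitch radius r_p = m·N/2 = 4.140·27/2 = 55.890000
base radius r_b = r_p·cos α = 55.890000·cos 15.493° = 53.859130
roll angle φ = 11.595° = 0.20237093 rad
x = r_b·(cos φ + φ·sin φ) = 53.859130·(0.97959279 + 0.20237093·0.20099244) = 54.950737
y = r_b·(sin φ − φ·cos φ) = 53.859130·(0.20099244 − 0.20237093·0.97959279) = 0.148185

x=54.950737 y=0.148185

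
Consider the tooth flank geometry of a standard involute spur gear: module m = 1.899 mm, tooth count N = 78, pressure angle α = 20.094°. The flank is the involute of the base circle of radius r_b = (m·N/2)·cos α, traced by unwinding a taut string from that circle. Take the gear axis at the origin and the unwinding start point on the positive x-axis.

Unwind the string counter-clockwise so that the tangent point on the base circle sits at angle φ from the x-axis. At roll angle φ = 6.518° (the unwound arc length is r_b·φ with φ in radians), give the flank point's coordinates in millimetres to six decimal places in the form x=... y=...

x=70.001528 y=0.034088

pitch radius r_p = m·N/2 = 1.899·78/2 = 74.061000
base radius r_b = r_p·cos α = 74.061000·cos 20.094° = 69.552924
roll angle φ = 6.518° = 0.11376056 rad
x = r_b·(cos φ + φ·sin φ) = 69.552924·(0.99353624 + 0.11376056·0.11351535) = 70.001528
y = r_b·(sin φ − φ·cos φ) = 69.552924·(0.11351535 − 0.11376056·0.99353624) = 0.034088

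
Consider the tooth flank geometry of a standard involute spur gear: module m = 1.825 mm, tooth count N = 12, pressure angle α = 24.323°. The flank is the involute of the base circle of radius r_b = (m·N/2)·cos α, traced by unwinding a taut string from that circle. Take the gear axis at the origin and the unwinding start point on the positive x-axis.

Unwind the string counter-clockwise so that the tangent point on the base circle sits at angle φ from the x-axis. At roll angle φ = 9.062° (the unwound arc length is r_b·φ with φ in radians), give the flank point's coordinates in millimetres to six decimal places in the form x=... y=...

pitch radius r_p = m·N/2 = 1.825·12/2 = 10.950000
base radius r_b = r_p·cos α = 10.950000·cos 24.323° = 9.978056
roll angle φ = 9.062° = 0.15816174 rad
x = r_b·(cos φ + φ·sin φ) = 9.978056·(0.98751848 + 0.15816174·0.15750315) = 10.102078
y = r_b·(sin φ − φ·cos φ) = 9.978056·(0.15750315 − 0.15816174·0.98751848) = 0.013126

x=10.102078 y=0.013126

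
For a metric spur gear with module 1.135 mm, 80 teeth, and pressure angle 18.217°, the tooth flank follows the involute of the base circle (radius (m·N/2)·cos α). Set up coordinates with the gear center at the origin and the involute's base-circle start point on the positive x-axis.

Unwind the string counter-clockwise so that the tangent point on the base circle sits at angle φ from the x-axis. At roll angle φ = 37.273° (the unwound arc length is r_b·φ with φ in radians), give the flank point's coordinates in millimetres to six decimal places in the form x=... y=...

x=51.306653 y=3.792507

pitch radius r_p = m·N/2 = 1.135·80/2 = 45.400000
base radius r_b = r_p·cos α = 45.400000·cos 18.217° = 43.124522
roll angle φ = 37.273° = 0.65053657 rad
x = r_b·(cos φ + φ·sin φ) = 43.124522·(0.79575896 + 0.65053657·0.60561347) = 51.306653
y = r_b·(sin φ − φ·cos φ) = 43.124522·(0.60561347 − 0.65053657·0.79575896) = 3.792507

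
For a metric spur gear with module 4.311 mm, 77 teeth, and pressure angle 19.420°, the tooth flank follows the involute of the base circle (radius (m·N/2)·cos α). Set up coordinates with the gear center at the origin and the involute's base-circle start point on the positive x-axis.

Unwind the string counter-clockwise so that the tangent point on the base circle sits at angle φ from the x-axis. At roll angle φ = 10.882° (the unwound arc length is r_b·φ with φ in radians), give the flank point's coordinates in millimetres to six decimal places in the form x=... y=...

x=159.328504 y=0.356180

pitch radius r_p = m·N/2 = 4.311·77/2 = 165.973500
base radius r_b = r_p·cos α = 165.973500·cos 19.420° = 156.530712
roll angle φ = 10.882° = 0.18992673 rad
x = r_b·(cos φ + φ·sin φ) = 156.530712·(0.98201807 + 0.18992673·0.18878694) = 159.328504
y = r_b·(sin φ − φ·cos φ) = 156.530712·(0.18878694 − 0.18992673·0.98201807) = 0.356180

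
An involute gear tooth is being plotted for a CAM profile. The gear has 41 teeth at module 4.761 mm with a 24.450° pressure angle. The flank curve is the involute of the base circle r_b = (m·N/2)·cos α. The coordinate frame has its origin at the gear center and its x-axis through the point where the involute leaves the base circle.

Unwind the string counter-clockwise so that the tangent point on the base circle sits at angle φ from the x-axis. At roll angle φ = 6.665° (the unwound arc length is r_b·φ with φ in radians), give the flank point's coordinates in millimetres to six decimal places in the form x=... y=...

pitch radius r_p = m·N/2 = 4.761·41/2 = 97.600500
base radius r_b = r_p·cos α = 97.600500·cos 24.450° = 88.847962
roll angle φ = 6.665° = 0.11632619 rad
x = r_b·(cos φ + φ·sin φ) = 88.847962·(0.99324173 + 0.11632619·0.11606402) = 89.447065
y = r_b·(sin φ − φ·cos φ) = 88.847962·(0.11606402 − 0.11632619·0.99324173) = 0.046555

x=89.447065 y=0.046555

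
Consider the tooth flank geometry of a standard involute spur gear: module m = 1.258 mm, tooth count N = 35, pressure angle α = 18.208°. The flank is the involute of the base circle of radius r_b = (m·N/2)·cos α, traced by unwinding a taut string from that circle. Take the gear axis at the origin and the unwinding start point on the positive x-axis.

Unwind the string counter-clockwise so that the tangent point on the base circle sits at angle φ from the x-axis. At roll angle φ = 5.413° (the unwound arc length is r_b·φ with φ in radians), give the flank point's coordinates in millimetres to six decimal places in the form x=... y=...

pitch radius r_p = m·N/2 = 1.258·35/2 = 22.015000
base radius r_b = r_p·cos α = 22.015000·cos 18.208° = 20.912674
roll angle φ = 5.413° = 0.09447467 rad
x = r_b·(cos φ + φ·sin φ) = 20.912674·(0.99554059 + 0.09447467·0.09433420) = 21.005794
y = r_b·(sin φ − φ·cos φ) = 20.912674·(0.09433420 − 0.09447467·0.99554059) = 0.005873

x=21.005794 y=0.005873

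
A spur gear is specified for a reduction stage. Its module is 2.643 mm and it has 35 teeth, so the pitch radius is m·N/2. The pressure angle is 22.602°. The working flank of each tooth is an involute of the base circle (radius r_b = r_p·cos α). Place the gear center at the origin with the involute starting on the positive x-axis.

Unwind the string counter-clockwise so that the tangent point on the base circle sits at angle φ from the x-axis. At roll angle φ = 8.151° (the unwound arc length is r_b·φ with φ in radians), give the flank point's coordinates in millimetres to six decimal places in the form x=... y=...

x=43.130068 y=0.040897

pitch radius r_p = m·N/2 = 2.643·35/2 = 46.252500
base radius r_b = r_p·cos α = 46.252500·cos 22.602° = 42.700160
roll angle φ = 8.151° = 0.14226179 rad
x = r_b·(cos φ + φ·sin φ) = 42.700160·(0.98989785 + 0.14226179·0.14178241) = 43.130068
y = r_b·(sin φ − φ·cos φ) = 42.700160·(0.14178241 − 0.14226179·0.98989785) = 0.040897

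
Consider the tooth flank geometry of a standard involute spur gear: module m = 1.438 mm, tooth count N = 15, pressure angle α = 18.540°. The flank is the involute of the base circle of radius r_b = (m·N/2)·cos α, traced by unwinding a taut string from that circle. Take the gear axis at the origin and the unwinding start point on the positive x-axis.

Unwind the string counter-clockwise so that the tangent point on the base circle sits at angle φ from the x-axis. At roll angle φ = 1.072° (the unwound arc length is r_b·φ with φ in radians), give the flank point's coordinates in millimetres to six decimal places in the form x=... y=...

pitch radius r_p = m·N/2 = 1.438·15/2 = 10.785000
base radius r_b = r_p·cos α = 10.785000·cos 18.540° = 10.225279
roll angle φ = 1.072° = 0.01870993 rad
x = r_b·(cos φ + φ·sin φ) = 10.225279·(0.99982497 + 0.01870993·0.01870884) = 10.227069
y = r_b·(sin φ − φ·cos φ) = 10.225279·(0.01870884 − 0.01870993·0.99982497) = 0.000022

x=10.227069 y=0.000022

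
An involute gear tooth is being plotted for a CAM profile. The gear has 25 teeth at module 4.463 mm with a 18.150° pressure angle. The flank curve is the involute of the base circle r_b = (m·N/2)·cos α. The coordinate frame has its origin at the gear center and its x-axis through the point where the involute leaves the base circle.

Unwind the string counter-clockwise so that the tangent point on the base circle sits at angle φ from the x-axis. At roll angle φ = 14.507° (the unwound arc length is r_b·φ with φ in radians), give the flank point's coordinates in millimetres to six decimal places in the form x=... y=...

pitch radius r_p = m·N/2 = 4.463·25/2 = 55.787500
base radius r_b = r_p·cos α = 55.787500·cos 18.150° = 53.011751
roll angle φ = 14.507° = 0.25319491 rad
x = r_b·(cos φ + φ·sin φ) = 53.011751·(0.96811704 + 0.25319491·0.25049828) = 54.683845
y = r_b·(sin φ − φ·cos φ) = 53.011751·(0.25049828 − 0.25319491·0.96811704) = 0.284990

x=54.683845 y=0.284990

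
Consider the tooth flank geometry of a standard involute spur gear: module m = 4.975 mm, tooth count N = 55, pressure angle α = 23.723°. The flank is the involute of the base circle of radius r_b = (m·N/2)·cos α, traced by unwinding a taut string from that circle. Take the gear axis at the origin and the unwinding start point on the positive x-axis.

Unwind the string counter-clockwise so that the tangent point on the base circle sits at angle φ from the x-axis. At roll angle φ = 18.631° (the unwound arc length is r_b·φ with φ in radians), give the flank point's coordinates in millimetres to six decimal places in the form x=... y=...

pitch radius r_p = m·N/2 = 4.975·55/2 = 136.812500
base radius r_b = r_p·cos α = 136.812500·cos 23.723° = 125.252003
roll angle φ = 18.631° = 0.32517229 rad
x = r_b·(cos φ + φ·sin φ) = 125.252003·(0.94759570 + 0.32517229·0.31947205) = 131.699871
y = r_b·(sin φ − φ·cos φ) = 125.252003·(0.31947205 − 0.32517229·0.94759570) = 1.420381

x=131.699871 y=1.420381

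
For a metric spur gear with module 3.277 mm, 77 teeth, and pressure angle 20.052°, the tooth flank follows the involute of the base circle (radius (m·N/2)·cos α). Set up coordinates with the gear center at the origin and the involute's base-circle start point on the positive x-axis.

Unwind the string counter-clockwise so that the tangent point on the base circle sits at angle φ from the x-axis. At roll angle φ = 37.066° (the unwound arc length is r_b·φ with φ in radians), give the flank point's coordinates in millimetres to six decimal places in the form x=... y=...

pitch radius r_p = m·N/2 = 3.277·77/2 = 126.164500
base radius r_b = r_p·cos α = 126.164500·cos 20.052° = 118.516638
roll angle φ = 37.066° = 0.64692374 rad
x = r_b·(cos φ + φ·sin φ) = 118.516638·(0.79794174 + 0.64692374·0.60273459) = 140.781773
y = r_b·(sin φ − φ·cos φ) = 118.516638·(0.60273459 − 0.64692374·0.79794174) = 10.254905

x=140.781773 y=10.254905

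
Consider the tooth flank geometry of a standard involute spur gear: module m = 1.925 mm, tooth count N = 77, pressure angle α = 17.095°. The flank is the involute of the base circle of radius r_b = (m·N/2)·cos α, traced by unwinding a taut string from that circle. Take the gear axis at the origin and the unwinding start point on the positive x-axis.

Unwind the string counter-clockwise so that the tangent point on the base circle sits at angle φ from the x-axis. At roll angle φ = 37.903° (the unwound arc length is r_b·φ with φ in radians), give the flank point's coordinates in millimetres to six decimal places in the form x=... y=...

pitch radius r_p = m·N/2 = 1.925·77/2 = 74.112500
base radius r_b = r_p·cos α = 74.112500·cos 17.095° = 70.838111
roll angle φ = 37.903° = 0.66153215 rad
x = r_b·(cos φ + φ·sin φ) = 70.838111·(0.78905192 + 0.66153215·0.61432652) = 84.683325
y = r_b·(sin φ − φ·cos φ) = 70.838111·(0.61432652 − 0.66153215·0.78905192) = 6.541425

x=84.683325 y=6.541425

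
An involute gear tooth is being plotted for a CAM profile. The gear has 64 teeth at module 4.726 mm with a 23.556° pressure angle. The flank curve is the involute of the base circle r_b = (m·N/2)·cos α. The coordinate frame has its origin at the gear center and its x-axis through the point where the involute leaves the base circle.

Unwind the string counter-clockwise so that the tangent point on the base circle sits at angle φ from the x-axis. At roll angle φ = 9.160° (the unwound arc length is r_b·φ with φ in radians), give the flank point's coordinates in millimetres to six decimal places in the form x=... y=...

pitch radius r_p = m·N/2 = 4.726·64/2 = 151.232000
base radius r_b = r_p·cos α = 151.232000·cos 23.556° = 138.629823
roll angle φ = 9.160° = 0.15987216 rad
x = r_b·(cos φ + φ·sin φ) = 138.629823·(0.98724764 + 0.15987216·0.15919200) = 140.390146
y = r_b·(sin φ − φ·cos φ) = 138.629823·(0.15919200 − 0.15987216·0.98724764) = 0.188340

x=140.390146 y=0.188340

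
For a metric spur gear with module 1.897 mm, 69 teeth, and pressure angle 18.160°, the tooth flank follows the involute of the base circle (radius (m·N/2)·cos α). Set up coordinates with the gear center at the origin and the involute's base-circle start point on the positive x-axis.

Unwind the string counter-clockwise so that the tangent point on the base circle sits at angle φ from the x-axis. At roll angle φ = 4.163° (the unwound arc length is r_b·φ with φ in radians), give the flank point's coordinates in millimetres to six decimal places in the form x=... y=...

x=62.350532 y=0.007947

pitch radius r_p = m·N/2 = 1.897·69/2 = 65.446500
base radius r_b = r_p·cos α = 65.446500·cos 18.160° = 62.186601
roll angle φ = 4.163° = 0.07265806 rad
x = r_b·(cos φ + φ·sin φ) = 62.186601·(0.99736156 + 0.07265806·0.07259414) = 62.350532
y = r_b·(sin φ − φ·cos φ) = 62.186601·(0.07259414 − 0.07265806·0.99736156) = 0.007947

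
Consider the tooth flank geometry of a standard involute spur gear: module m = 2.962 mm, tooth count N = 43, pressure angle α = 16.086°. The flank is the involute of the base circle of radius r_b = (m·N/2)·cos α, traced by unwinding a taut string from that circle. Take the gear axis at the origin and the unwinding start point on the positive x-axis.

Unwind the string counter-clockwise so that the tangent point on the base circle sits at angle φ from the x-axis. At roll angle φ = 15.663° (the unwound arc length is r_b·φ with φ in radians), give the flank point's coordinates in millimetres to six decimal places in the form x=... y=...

pitch radius r_p = m·N/2 = 2.962·43/2 = 63.683000
base radius r_b = r_p·cos α = 63.683000·cos 16.086° = 61.189612
roll angle φ = 15.663° = 0.27337092 rad
x = r_b·(cos φ + φ·sin φ) = 61.189612·(0.96286629 + 0.27337092·0.26997871) = 63.433473
y = r_b·(sin φ − φ·cos φ) = 61.189612·(0.26997871 − 0.27337092·0.96286629) = 0.413585

x=63.433473 y=0.413585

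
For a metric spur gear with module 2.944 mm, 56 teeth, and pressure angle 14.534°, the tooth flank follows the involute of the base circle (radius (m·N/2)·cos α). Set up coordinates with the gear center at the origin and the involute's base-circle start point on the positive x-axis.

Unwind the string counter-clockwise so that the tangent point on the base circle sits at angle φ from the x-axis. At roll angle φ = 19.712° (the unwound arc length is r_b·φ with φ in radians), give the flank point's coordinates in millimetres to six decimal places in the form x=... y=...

x=84.377599 y=1.070347

pitch radius r_p = m·N/2 = 2.944·56/2 = 82.432000
base radius r_b = r_p·cos α = 82.432000·cos 14.534° = 79.794085
roll angle φ = 19.712° = 0.34403930 rad
x = r_b·(cos φ + φ·sin φ) = 79.794085·(0.94139992 + 0.34403930·0.33729243) = 84.377599
y = r_b·(sin φ − φ·cos φ) = 79.794085·(0.33729243 − 0.34403930·0.94139992) = 1.070347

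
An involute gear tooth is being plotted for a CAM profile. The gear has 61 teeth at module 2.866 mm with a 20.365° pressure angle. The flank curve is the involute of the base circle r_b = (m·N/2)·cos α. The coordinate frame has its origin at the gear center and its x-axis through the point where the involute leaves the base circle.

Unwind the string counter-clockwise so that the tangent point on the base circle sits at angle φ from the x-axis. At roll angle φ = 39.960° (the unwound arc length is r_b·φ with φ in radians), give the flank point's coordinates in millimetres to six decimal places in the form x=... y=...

x=99.520910 y=8.823859

pitch radius r_p = m·N/2 = 2.866·61/2 = 87.413000
base radius r_b = r_p·cos α = 87.413000·cos 20.365° = 81.949228
roll angle φ = 39.960° = 0.69743357 rad
x = r_b·(cos φ + φ·sin φ) = 81.949228·(0.76649301 + 0.69743357·0.64225265) = 99.520910
y = r_b·(sin φ − φ·cos φ) = 81.949228·(0.64225265 − 0.69743357·0.76649301) = 8.823859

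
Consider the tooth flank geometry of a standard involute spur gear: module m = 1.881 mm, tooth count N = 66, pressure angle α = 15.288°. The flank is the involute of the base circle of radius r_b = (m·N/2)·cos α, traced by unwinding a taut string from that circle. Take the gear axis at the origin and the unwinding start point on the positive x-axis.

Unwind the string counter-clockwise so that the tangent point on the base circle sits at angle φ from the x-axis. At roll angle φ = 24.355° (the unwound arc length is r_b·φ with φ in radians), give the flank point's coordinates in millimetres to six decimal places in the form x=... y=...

x=65.043980 y=1.505440

pitch radius r_p = m·N/2 = 1.881·66/2 = 62.073000
base radius r_b = r_p·cos α = 62.073000·cos 15.288° = 59.876402
roll angle φ = 24.355° = 0.42507494 rad
x = r_b·(cos φ + φ·sin φ) = 59.876402·(0.91100783 + 0.42507494·0.41238905) = 65.043980
y = r_b·(sin φ − φ·cos φ) = 59.876402·(0.41238905 − 0.42507494·0.91100783) = 1.505440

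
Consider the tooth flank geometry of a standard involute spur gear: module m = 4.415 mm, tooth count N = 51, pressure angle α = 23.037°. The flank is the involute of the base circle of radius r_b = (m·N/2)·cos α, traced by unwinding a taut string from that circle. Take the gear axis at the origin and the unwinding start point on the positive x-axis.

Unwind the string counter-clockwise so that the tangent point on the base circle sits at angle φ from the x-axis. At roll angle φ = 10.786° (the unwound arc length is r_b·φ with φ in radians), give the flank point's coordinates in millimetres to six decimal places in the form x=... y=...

pitch radius r_p = m·N/2 = 4.415·51/2 = 112.582500
base radius r_b = r_p·cos α = 112.582500·cos 23.037° = 103.604309
roll angle φ = 10.786° = 0.18825121 rad
x = r_b·(cos φ + φ·sin φ) = 103.604309·(0.98233301 + 0.18825121·0.18714129) = 105.423868
y = r_b·(sin φ − φ·cos φ) = 103.604309·(0.18714129 − 0.18825121·0.98233301) = 0.229578

x=105.423868 y=0.229578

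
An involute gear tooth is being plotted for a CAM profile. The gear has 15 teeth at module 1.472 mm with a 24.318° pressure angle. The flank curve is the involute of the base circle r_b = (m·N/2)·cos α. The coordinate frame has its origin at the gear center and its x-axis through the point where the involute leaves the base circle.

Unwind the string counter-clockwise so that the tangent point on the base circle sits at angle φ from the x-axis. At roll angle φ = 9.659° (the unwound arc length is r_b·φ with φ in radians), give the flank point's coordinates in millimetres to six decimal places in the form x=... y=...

x=10.202408 y=0.016021

pitch radius r_p = m·N/2 = 1.472·15/2 = 11.040000
base radius r_b = r_p·cos α = 11.040000·cos 24.318° = 10.060464
roll angle φ = 9.659° = 0.16858135 rad
x = r_b·(cos φ + φ·sin φ) = 10.060464·(0.98582379 + 0.16858135·0.16778398) = 10.202408
y = r_b·(sin φ − φ·cos φ) = 10.060464·(0.16778398 − 0.16858135·0.98582379) = 0.016021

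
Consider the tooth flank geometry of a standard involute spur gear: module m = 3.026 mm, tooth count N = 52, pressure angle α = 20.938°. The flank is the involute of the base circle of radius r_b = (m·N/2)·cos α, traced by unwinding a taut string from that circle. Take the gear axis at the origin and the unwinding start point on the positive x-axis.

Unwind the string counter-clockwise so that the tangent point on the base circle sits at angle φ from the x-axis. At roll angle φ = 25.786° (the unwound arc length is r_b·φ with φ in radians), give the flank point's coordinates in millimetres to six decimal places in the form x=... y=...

x=80.549851 y=2.187836

pitch radius r_p = m·N/2 = 3.026·52/2 = 78.676000
base radius r_b = r_p·cos α = 78.676000·cos 20.938° = 73.480841
roll angle φ = 25.786° = 0.45005060 rad
x = r_b·(cos φ + φ·sin φ) = 73.480841·(0.90042509 + 0.45005060·0.43501110) = 80.549851
y = r_b·(sin φ − φ·cos φ) = 73.480841·(0.43501110 − 0.45005060·0.90042509) = 2.187836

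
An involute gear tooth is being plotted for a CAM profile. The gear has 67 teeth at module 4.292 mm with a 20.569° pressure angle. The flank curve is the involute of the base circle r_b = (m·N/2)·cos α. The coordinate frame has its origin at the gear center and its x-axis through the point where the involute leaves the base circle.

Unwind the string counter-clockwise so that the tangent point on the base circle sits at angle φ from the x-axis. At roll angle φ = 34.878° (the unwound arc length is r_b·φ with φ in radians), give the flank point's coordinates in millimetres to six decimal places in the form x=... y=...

x=157.293996 y=9.751748

pitch radius r_p = m·N/2 = 4.292·67/2 = 143.782000
base radius r_b = r_p·cos α = 143.782000·cos 20.569° = 134.615863
roll angle φ = 34.878° = 0.60873594 rad
x = r_b·(cos φ + φ·sin φ) = 134.615863·(0.82037150 + 0.60873594·0.57183092) = 157.293996
y = r_b·(sin φ − φ·cos φ) = 134.615863·(0.57183092 − 0.60873594·0.82037150) = 9.751748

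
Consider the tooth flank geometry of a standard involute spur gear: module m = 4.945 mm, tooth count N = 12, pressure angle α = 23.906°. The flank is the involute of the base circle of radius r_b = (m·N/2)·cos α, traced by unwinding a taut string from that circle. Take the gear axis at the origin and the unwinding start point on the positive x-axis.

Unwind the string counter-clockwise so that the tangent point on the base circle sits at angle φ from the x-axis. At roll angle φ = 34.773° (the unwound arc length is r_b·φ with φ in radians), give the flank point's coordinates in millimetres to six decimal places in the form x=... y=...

pitch radius r_p = m·N/2 = 4.945·12/2 = 29.670000
base radius r_b = r_p·cos α = 29.670000·cos 23.906° = 27.124656
roll angle φ = 34.773° = 0.60690334 rad
x = r_b·(cos φ + φ·sin φ) = 27.124656·(0.82141806 + 0.60690334·0.57032655) = 31.669423
y = r_b·(sin φ − φ·cos φ) = 27.124656·(0.57032655 − 0.60690334·0.82141806) = 1.947691

x=31.669423 y=1.947691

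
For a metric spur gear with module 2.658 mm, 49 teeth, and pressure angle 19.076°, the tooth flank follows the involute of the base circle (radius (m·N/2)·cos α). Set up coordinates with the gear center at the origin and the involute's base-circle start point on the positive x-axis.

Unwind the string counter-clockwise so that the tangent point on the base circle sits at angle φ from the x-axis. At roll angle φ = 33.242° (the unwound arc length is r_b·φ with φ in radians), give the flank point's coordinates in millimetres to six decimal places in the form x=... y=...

pitch radius r_p = m·N/2 = 2.658·49/2 = 65.121000
base radius r_b = r_p·cos α = 65.121000·cos 19.076° = 61.544939
roll angle φ = 33.242° = 0.58018235 rad
x = r_b·(cos φ + φ·sin φ) = 61.544939·(0.83636270 + 0.58018235·0.54817646) = 71.047785
y = r_b·(sin φ − φ·cos φ) = 61.544939·(0.54817646 − 0.58018235·0.83636270) = 3.873243

x=71.047785 y=3.873243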